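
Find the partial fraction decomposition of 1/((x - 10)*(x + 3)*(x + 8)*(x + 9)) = -1/(114*(x + 9)) + 1/(90*(x + 8)) - 1/(390*(x + 3)) + 1/(4446*(x - 10))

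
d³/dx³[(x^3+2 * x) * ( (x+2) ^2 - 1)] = 60*x^2 + 96*x + 30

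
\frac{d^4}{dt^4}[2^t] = 2^t*log(2)^4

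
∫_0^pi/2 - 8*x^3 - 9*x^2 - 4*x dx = (-pi/2 - 1)*(-1 + pi/2 + pi^2/4 + pi^3/4) - 1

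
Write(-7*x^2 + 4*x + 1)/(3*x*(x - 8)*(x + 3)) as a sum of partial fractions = -74/(99*(x + 3)) - 415/(264*(x - 8)) - 1/(72*x)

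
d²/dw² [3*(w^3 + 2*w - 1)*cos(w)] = -3*w^3*cos(w) - 18*w^2*sin(w) + 12*w*cos(w) - 12*sin(w) + 3*cos(w)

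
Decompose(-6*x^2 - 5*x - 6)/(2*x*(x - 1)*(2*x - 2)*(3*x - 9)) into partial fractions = 17/(48*(x - 1)) + 17/(24*(x - 1)^2) - 25/(48*(x - 3)) + 1/(6*x)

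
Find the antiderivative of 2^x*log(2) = 2^x + C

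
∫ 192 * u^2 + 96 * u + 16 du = 64*u^3 + 48*u^2 + 16*u + C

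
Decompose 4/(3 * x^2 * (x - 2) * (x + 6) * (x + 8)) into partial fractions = 1/(960*(x + 8)) - 1/(432*(x + 6)) + 1/(240*(x - 2)) - 5/(1728*x) - 1/(72*x^2)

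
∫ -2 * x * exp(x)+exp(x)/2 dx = (5 - 4*x)*exp(x)/2 + C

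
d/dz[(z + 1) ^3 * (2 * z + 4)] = 8*z^3 + 30*z^2 + 36*z + 14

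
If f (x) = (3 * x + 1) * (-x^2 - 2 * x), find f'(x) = -9*x^2 - 14*x - 2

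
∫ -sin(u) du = cos(u) + C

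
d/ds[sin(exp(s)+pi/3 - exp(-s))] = (exp(2*s) + 1)*exp(-s)*sin(-exp(s) + pi/6 + exp(-s))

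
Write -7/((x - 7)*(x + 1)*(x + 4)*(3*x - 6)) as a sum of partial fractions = 7/(594*(x + 4)) - 7/(216*(x + 1)) + 7/(270*(x - 2)) - 7/(1320*(x - 7))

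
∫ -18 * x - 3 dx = -9*x^2 - 3*x + C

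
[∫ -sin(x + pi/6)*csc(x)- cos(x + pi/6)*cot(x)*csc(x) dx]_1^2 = sqrt(3)*(-1/tan(1) + 1/tan(2))/2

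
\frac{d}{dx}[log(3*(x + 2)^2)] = 2/(x + 2)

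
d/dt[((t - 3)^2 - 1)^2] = 4*t^3 - 36*t^2 + 104*t - 96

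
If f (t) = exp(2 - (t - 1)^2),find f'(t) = (2 - 2*t)*exp(-t^2 + 2*t + 1)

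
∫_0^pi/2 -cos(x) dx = -1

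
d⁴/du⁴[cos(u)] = cos(u)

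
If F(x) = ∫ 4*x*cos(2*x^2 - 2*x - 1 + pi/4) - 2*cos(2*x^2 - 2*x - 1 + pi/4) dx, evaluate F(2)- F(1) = sin(pi/4 + 3) - cos(pi/4 + 1)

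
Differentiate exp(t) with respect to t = exp(t)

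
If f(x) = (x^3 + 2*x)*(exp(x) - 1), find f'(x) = x^3*exp(x) + 3*x^2*exp(x) - 3*x^2 + 2*x*exp(x) + 2*exp(x) - 2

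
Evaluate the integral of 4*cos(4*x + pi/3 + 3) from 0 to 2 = sin(pi/3 + 11) - sin(pi/3 + 3)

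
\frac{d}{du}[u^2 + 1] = 2*u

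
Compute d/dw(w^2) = 2*w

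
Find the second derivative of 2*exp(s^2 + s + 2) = 8*s^2*exp(s^2 + s + 2) + 8*s*exp(s^2 + s + 2) + 6*exp(s^2 + s + 2)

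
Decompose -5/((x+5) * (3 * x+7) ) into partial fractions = -15/(8*(3*x + 7)) + 5/(8*(x + 5))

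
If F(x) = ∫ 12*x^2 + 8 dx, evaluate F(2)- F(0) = 48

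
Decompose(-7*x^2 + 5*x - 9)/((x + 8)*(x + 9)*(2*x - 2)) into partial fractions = -621/(20*(x + 9)) + 497/(18*(x + 8)) - 11/(180*(x - 1))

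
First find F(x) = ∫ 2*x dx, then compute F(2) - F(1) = 3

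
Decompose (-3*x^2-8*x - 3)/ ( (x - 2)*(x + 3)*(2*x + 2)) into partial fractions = -3/(10*(x + 3)) - 1/(6*(x + 1)) - 31/(30*(x - 2))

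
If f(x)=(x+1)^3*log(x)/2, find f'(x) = (3*x^3*log(x) + x^3 + 6*x^2*log(x) + 3*x^2 + 3*x*log(x) + 3*x + 1)/(2*x)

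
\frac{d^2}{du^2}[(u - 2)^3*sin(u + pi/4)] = -u^3*sin(u + pi/4) + 6*u^2*sin(u + pi/4) + 6*u^2*cos(u + pi/4) - 6*u*sin(u + pi/4) - 24*u*cos(u + pi/4) - 4*sin(u + pi/4) + 24*cos(u + pi/4)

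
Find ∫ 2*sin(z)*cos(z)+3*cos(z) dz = 3*sin(z) - cos(z)^2 + C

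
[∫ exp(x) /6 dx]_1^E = -E/6 + exp(E)/6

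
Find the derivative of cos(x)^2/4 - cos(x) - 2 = sin(x) - sin(2*x)/4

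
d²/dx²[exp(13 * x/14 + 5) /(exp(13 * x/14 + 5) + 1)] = (169*exp(13*x/14 + 5) - 169*exp(39*x/14 + 15))/(784*exp(15)*exp(39*x/14) + 784*exp(5)*exp(13*x/14) + 196*exp(20)*exp(26*x/7) + 1176*exp(10)*exp(13*x/7) + 196)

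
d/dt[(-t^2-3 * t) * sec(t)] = -(t^2*sin(t)/cos(t) + 3*t*sin(t)/cos(t) + 2*t + 3)/cos(t)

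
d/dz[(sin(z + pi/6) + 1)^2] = sin(2*z + pi/3) + 2*cos(z + pi/6)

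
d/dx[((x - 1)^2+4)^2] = 4*x^3 - 12*x^2 + 28*x - 20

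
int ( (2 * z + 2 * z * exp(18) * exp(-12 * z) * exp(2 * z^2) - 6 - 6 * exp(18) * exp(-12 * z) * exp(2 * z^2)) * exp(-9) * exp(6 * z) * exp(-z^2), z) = 2*sinh((z - 3)^2) + C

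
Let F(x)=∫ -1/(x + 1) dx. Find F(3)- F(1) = -log(2)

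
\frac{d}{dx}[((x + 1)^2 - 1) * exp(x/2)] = x^2*exp(x/2)/2 + 3*x*exp(x/2) + 2*exp(x/2)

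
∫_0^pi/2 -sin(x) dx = -1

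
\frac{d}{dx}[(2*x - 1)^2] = 8*x - 4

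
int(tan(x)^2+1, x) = tan(x) + C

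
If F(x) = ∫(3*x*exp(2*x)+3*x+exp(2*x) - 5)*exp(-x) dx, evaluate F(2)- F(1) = -E - 4*exp(-2) + exp(-1) + 4*exp(2)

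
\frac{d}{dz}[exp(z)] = exp(z)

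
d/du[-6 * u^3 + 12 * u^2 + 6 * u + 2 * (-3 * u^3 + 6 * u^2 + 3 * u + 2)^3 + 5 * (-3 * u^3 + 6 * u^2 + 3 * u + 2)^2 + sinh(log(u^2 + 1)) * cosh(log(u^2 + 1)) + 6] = (-486*u^10 + 2592*u^9 - 3888*u^8 + 2214*u^7 - 4032*u^6 + 2142*u^5 + 954*u^4 + 3378*u^3 + 1722*u^2 + 4*u*sinh(log(u^2 + 1))^2 + 860*u + 138)/(u^2 + 1)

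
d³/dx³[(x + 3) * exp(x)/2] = x*exp(x)/2 + 3*exp(x)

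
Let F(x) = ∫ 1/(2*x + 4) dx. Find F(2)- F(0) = log(2)/2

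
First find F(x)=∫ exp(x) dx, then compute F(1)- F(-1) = E - exp(-1)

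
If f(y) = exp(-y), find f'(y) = -exp(-y)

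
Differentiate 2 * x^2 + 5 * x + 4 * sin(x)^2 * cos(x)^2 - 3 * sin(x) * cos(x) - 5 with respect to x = 4*x + 2*sin(4*x) - 3*cos(2*x) + 5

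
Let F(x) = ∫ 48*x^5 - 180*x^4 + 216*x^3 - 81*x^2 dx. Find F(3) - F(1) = 730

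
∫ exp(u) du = exp(u) + C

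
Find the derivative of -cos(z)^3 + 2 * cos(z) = -3*sin(z)^3 + sin(z)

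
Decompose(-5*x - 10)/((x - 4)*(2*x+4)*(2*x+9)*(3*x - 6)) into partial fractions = -10/(663*(2*x + 9)) + 5/(156*(x - 2)) - 5/(204*(x - 4))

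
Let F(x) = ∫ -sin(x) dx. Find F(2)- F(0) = -1 + cos(2)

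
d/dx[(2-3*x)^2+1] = 18*x - 12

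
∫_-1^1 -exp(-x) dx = -E + exp(-1)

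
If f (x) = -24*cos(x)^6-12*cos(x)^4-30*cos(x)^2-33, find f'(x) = 12*(-4*sin(x)^2 + 12*cos(x)^4 + 9)*sin(x)*cos(x)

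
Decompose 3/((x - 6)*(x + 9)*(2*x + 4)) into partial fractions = 1/(70*(x + 9)) - 3/(112*(x + 2)) + 1/(80*(x - 6))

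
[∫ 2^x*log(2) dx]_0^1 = 1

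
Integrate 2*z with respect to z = z^2 + C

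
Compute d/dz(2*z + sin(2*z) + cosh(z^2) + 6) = 2*z*sinh(z^2) + 4*cos(z)^2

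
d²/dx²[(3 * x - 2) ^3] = 162*x - 108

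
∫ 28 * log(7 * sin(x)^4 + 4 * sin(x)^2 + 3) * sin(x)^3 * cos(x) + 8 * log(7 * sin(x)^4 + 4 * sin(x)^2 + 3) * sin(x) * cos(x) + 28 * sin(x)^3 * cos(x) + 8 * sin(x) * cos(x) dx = (7*sin(x)^4 + 4*sin(x)^2 + 3)*log(7*sin(x)^4 + 4*sin(x)^2 + 3) + C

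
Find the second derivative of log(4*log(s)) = (-log(s) - 1)/(s^2*log(s)^2)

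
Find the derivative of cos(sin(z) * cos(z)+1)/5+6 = -sin(-2*z + sin(2*z)/2 + 1)/10 - sin(2*z + sin(2*z)/2 + 1)/10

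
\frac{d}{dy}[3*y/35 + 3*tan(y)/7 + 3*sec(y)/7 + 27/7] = 3*tan(y)^2/7 + 3*tan(y)*sec(y)/7 + 18/35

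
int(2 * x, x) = x^2 + C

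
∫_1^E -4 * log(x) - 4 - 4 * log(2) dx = -4*E*log(2*E) + 4*log(2)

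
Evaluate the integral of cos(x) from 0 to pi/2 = 1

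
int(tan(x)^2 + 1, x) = tan(x) + C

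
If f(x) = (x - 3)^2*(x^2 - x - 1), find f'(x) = 4*x^3 - 21*x^2 + 28*x - 3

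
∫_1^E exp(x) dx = -E + exp(E)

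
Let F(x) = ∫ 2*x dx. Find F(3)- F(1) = 8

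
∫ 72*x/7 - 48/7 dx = 36*x^2/7 - 48*x/7 + C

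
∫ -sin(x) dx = cos(x) + C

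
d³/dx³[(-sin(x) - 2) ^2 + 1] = -4*(2*sin(x) + 1)*cos(x)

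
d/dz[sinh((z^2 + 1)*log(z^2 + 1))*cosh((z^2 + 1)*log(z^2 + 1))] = 2*z*(log(z^2 + 1) + 1)*cosh(2*(z^2 + 1)*log(z^2 + 1))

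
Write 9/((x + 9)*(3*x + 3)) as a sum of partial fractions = -3/(8*(x + 9)) + 3/(8*(x + 1))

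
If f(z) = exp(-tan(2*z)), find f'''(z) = (-8*tan(2*z)^6 + 48*tan(2*z)^5 - 72*tan(2*z)^4 + 96*tan(2*z)^3 - 88*tan(2*z)^2 + 48*tan(2*z) - 24)*exp(-tan(2*z))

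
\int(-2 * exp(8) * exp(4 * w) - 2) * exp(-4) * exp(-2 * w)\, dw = -2*sinh(2*w + 4) + C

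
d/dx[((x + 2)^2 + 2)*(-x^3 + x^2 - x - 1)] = -5*x^4 - 12*x^3 - 9*x^2 + 2*x - 10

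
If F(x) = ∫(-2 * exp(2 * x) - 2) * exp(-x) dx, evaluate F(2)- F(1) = -2*exp(2) - 2*exp(-1) + 2*exp(-2) + 2*E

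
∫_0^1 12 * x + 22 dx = 28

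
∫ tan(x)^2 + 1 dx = tan(x) + C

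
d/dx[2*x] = 2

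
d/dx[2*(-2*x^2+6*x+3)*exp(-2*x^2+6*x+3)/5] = 16*x^3*exp(-2*x^2 + 6*x + 3)/5 - 72*x^2*exp(-2*x^2 + 6*x + 3)/5 + 8*x*exp(-2*x^2 + 6*x + 3) + 48*exp(-2*x^2 + 6*x + 3)/5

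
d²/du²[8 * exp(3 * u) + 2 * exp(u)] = 72*exp(3*u) + 2*exp(u)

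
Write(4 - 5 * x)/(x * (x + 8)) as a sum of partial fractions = -11/(2*(x + 8)) + 1/(2*x)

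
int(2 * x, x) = x^2 + C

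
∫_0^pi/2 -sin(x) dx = -1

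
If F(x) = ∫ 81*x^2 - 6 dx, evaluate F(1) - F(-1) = 42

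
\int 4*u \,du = 2*u^2 + C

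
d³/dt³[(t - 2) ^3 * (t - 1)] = 24*t - 42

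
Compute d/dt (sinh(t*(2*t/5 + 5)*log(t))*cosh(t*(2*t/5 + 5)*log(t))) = (4*t*log(t)/5 + 2*t/5 + 5*log(t) + 5)*cosh(2*t*(2*t/5 + 5)*log(t))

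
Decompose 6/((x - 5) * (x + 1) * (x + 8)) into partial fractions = 6/(91*(x + 8)) - 1/(7*(x + 1)) + 1/(13*(x - 5))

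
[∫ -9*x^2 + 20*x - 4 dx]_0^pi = (-2 + pi)^2*(-3*pi - 2) + 8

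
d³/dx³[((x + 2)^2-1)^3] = 120*x^3 + 720*x^2 + 1368*x + 816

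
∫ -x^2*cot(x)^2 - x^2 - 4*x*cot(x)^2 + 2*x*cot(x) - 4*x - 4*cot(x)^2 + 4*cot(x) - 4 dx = (x + 2)^2*cot(x) + C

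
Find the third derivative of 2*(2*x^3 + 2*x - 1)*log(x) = (24*x^3*log(x) + 44*x^3 - 4*x - 4)/x^3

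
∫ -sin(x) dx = cos(x) + C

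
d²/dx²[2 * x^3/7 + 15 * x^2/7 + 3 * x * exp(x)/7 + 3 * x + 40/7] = 3*x*exp(x)/7 + 12*x/7 + 6*exp(x)/7 + 30/7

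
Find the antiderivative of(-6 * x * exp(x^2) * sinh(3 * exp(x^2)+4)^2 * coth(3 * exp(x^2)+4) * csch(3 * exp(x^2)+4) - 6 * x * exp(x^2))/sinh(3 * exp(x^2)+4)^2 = coth(3*exp(x^2) + 4) + csch(3*exp(x^2) + 4) + C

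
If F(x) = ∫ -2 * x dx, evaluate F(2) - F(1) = -3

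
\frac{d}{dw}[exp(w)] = exp(w)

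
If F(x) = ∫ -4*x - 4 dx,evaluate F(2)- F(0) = -16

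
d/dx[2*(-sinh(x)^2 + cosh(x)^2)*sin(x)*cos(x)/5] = 2*cos(2*x)/5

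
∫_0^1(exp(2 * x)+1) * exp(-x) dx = E - exp(-1)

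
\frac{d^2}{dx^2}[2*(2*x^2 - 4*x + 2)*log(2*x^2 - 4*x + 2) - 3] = 8*log(x^2 - 2*x + 1) + 8*log(2) + 24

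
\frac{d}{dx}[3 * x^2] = 6*x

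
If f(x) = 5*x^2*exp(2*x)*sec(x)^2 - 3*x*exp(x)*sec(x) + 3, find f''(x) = 4*(40*x^2*exp(x)*sin(x) + 30*x^2*exp(x)/cos(x) + 40*x*exp(x)*sin(x) + 40*x*exp(x)*cos(x) - 3*x*sin(2*x) - 6*x + 10*exp(x)*cos(x) - 3*sqrt(2)*sin(2*x + pi/4) - 3)*exp(x)/(3*cos(x) + cos(3*x))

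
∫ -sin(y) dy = cos(y) + C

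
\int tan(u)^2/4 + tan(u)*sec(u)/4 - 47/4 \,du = -12*u + tan(u)/4 + sec(u)/4 + C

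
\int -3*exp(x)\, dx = -3*exp(x) + C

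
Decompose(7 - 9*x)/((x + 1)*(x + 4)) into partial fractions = -43/(3*(x + 4)) + 16/(3*(x + 1))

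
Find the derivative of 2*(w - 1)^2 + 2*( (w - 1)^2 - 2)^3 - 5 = 12*w^5 - 60*w^4 + 72*w^3 + 24*w^2 - 32*w - 16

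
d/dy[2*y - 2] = 2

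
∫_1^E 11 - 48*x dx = -15*exp(3) - 15*exp(2) + 2*E + 13 - 3*E*(-5*exp(2) - 3 + 3*E)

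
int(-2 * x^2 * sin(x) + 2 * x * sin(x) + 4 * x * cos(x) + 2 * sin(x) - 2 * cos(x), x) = 2*(x^2 - x - 1)*cos(x) + C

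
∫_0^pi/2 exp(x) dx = -1 + exp(pi/2)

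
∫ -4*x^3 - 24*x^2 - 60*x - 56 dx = -x^4 - 8*x^3 - 30*x^2 - 56*x + C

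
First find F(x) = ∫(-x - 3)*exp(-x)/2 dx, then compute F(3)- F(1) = -5*exp(-1)/2 + 7*exp(-3)/2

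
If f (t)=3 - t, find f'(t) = -1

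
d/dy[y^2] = 2*y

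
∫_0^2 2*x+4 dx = 12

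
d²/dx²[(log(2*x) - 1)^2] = (-2*log(x) - 2*log(2) + 4)/x^2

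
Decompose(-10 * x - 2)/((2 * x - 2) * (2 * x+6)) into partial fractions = -7/(4*(x + 3)) - 3/(4*(x - 1))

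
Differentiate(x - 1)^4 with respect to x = 4*x^3 - 12*x^2 + 12*x - 4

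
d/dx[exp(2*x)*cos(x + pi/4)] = sqrt(2)*(-3*sin(x) + cos(x))*exp(2*x)/2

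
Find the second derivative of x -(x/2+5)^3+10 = -3*x/4 - 15/2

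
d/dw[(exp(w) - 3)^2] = 2*exp(2*w) - 6*exp(w)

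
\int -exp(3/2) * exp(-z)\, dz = exp(3/2 - z) + C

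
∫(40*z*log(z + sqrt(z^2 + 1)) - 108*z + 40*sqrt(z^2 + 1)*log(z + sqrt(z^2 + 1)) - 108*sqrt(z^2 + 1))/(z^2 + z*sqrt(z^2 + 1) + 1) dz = 4*(5*log(z + sqrt(z^2 + 1)) - 27)*log(z + sqrt(z^2 + 1)) + C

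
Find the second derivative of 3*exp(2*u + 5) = 12*exp(2*u + 5)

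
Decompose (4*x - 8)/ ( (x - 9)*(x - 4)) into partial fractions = -8/(5*(x - 4)) + 28/(5*(x - 9))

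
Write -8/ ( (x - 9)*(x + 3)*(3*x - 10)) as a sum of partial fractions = 72/(323*(3*x - 10)) - 2/(57*(x + 3)) - 2/(51*(x - 9))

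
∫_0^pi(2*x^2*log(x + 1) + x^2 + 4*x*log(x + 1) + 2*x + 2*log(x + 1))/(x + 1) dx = (2*pi + pi^2)*log(1 + pi)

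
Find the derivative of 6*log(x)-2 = 6/x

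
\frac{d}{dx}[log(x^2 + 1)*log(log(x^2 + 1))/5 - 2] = (2*x*log(log(x^2 + 1)) + 2*x)/(5*x^2 + 5)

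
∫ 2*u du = u^2 + C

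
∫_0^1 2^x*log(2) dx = 1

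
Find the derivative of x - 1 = 1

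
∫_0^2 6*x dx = 12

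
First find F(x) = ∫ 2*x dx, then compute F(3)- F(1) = 8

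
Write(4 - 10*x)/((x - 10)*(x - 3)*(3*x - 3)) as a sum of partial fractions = -1/(9*(x - 1)) + 13/(21*(x - 3)) - 32/(63*(x - 10))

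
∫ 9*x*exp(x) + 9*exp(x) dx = 9*x*exp(x) + C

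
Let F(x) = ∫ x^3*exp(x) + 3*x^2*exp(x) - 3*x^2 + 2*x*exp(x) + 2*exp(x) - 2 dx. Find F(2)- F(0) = -12 + 12*exp(2)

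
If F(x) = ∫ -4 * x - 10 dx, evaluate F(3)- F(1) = -36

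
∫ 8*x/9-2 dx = 4*x^2/9 - 2*x + C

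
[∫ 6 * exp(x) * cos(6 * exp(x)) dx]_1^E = sin(6*exp(E)) - sin(6*E)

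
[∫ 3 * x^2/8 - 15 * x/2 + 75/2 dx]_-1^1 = 301/4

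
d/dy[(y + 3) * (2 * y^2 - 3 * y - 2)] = 6*y^2 + 6*y - 11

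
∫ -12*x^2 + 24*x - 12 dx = -4*x^3 + 12*x^2 - 12*x + C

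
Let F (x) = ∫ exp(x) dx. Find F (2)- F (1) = -E + exp(2)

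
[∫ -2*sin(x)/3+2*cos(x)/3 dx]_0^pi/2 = 0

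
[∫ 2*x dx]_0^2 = 4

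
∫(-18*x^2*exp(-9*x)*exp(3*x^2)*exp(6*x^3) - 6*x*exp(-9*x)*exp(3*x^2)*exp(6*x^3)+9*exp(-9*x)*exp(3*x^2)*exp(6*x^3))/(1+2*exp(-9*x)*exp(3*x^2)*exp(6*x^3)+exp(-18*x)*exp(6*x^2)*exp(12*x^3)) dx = 1/(exp(3*x*(x - 1)*(2*x + 3)) + 1) + C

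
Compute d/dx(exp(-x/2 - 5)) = -exp(-x/2 - 5)/2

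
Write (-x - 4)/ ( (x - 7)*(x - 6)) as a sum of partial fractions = 10/(x - 6) - 11/(x - 7)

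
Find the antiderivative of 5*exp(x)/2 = 5*exp(x)/2 + C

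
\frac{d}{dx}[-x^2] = -2*x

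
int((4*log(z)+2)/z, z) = 2*(log(z) + 1)*log(z) + C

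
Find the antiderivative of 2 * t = t^2 + C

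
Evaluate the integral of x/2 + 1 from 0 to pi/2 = -1 + (pi/2 + 2)^2/4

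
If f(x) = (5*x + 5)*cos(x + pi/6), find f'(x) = -5*x*sin(x + pi/6) + 5*sqrt(2)*cos(x + 5*pi/12)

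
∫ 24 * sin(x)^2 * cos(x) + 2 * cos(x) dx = 8*sin(x)^3 + 2*sin(x) + C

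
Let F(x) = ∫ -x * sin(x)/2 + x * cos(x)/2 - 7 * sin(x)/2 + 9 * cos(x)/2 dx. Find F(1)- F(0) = -4 + 9*cos(1)/2 + 9*sin(1)/2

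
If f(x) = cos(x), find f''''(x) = cos(x)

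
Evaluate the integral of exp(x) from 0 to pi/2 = -1 + exp(pi/2)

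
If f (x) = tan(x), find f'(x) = cos(x)^(-2)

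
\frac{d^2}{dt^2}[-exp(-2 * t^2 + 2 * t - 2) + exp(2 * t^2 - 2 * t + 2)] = (16*t^2*exp(4*t^2 - 4*t + 4) - 16*t^2 - 16*t*exp(4*t^2 - 4*t + 4) + 16*t + 8*exp(4*t^2 - 4*t + 4))*exp(-2*t^2 + 2*t - 2)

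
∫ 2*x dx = x^2 + C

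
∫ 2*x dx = x^2 + C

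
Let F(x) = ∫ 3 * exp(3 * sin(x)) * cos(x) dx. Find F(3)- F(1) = -exp(3*sin(1)) + exp(3*sin(3))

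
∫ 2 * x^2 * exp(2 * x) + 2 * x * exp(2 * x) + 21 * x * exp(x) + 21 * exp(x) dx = x*(x*exp(x) + 21)*exp(x) + C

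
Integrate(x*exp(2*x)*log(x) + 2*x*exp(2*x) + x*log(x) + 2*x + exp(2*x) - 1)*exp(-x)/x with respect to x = 2*(log(x) + 2)*sinh(x) + C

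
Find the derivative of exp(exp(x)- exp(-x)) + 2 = (exp(exp(x) - exp(-x)) + exp(2*x + exp(x) - exp(-x)))*exp(-x)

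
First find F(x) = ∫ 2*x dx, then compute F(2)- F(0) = 4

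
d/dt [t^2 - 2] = 2*t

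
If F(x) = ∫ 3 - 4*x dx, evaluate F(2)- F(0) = -2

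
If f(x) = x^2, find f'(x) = 2*x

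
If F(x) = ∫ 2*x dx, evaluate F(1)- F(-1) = 0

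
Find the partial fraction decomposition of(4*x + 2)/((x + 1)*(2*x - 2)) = 1/(2*(x + 1)) + 3/(2*(x - 1))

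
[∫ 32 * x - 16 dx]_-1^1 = -32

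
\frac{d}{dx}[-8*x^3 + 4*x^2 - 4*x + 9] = -24*x^2 + 8*x - 4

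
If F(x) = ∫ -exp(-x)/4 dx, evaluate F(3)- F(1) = -exp(-1)/4 + exp(-3)/4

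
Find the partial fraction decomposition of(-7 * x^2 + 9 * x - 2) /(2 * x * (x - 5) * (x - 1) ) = -33/(10*(x - 5)) - 1/(5*x)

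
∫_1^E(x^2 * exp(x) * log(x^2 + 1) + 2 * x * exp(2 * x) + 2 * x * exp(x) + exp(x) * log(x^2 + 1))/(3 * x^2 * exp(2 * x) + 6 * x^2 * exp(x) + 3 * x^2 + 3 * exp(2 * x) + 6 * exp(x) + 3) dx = -E*log(2)/(3*(1 + E)) + exp(E)*log(1 + exp(2))/(3*(1 + exp(E)))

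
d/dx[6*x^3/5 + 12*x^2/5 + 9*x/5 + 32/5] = 18*x^2/5 + 24*x/5 + 9/5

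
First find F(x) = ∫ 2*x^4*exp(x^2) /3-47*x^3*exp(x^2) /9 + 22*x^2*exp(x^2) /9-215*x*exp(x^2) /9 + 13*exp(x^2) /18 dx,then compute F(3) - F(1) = -65*exp(9)/3 + 98*E/9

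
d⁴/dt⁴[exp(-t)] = exp(-t)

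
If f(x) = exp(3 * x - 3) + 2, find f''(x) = 9*exp(3*x - 3)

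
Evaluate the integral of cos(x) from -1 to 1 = 2*sin(1)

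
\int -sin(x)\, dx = cos(x) + C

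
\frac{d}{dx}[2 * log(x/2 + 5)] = 2/(x + 10)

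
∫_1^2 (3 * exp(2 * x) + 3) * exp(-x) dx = -3*E - 3*exp(-2) + 3*exp(-1) + 3*exp(2)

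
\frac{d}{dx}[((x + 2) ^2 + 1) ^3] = 6*x^5 + 60*x^4 + 252*x^3 + 552*x^2 + 630*x + 300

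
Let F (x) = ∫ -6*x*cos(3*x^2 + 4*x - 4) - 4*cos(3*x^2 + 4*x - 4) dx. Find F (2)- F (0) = -sin(16) - sin(4)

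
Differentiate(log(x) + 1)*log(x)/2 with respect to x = (2*log(x) + 1)/(2*x)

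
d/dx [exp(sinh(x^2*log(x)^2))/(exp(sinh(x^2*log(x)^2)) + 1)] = 2*x*(log(x) + 1)*exp(sinh(x^2*log(x)^2))*log(x)*cosh(x^2*log(x)^2)/(exp(sinh(x^2*log(x)^2)) + 1)^2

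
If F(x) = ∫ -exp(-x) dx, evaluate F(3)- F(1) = -exp(-1) + exp(-3)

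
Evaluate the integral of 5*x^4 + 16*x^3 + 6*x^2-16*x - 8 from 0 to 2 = 64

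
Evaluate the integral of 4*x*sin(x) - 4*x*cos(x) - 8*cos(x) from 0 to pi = 8 + 4*pi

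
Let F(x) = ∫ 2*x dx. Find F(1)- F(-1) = 0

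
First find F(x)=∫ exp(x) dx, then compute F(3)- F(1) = -E + exp(3)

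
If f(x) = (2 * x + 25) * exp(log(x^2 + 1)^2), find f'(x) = (8*x^2*exp(log(x^2 + 1)^2)*log(x^2 + 1) + 2*x^2*exp(log(x^2 + 1)^2) + 100*x*exp(log(x^2 + 1)^2)*log(x^2 + 1) + 2*exp(log(x^2 + 1)^2))/(x^2 + 1)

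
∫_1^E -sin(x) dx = cos(E) - cos(1)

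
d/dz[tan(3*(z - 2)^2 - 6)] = 6*z*tan(3*z^2 - 12*z + 6)^2 + 6*z - 12*tan(3*z^2 - 12*z + 6)^2 - 12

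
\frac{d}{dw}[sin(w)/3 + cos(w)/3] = -sin(w)/3 + cos(w)/3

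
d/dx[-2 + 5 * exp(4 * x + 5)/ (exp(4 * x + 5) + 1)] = 20*exp(4*x + 5)/(exp(10)*exp(8*x) + 2*exp(5)*exp(4*x) + 1)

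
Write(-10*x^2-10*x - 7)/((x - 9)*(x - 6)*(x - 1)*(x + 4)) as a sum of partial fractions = 127/(650*(x + 4)) - 27/(200*(x - 1)) + 427/(150*(x - 6)) - 907/(312*(x - 9))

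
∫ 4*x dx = 2*x^2 + C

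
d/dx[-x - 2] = -1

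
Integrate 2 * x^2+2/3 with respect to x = 2*x^3/3 + 2*x/3 + C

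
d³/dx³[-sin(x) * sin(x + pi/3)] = 4*sin(2*x + pi/3)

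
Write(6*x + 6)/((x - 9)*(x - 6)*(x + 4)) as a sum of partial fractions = -9/(65*(x + 4)) - 7/(5*(x - 6)) + 20/(13*(x - 9))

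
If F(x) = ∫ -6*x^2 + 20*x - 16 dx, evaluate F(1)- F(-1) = -36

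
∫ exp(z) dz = exp(z) + C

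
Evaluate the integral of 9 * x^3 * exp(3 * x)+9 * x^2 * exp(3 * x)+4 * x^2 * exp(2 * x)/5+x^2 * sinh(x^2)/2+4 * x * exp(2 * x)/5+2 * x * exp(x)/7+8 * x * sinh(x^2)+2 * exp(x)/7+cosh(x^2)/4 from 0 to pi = -4 + 2*pi*exp(pi)/7 + 2*pi^2*exp(2*pi)/5 + (pi/4 + 4)*cosh(pi^2) + 3*pi^3*exp(3*pi)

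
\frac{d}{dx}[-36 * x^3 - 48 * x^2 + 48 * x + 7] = -108*x^2 - 96*x + 48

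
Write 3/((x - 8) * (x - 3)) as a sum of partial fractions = -3/(5*(x - 3)) + 3/(5*(x - 8))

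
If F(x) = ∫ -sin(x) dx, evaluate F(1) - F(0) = -1 + cos(1)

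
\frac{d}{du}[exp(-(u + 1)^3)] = (-3*u^2 - 6*u - 3)*exp(-u^3 - 3*u^2 - 3*u - 1)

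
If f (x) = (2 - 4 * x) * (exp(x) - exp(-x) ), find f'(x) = (-4*x*exp(2*x) - 4*x - 2*exp(2*x) + 6)*exp(-x)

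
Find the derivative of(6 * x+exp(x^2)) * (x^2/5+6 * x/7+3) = 2*x^3*exp(x^2)/5 + 12*x^2*exp(x^2)/7 + 18*x^2/5 + 32*x*exp(x^2)/5 + 72*x/7 + 6*exp(x^2)/7 + 18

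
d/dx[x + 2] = 1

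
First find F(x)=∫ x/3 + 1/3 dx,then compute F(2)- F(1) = 5/6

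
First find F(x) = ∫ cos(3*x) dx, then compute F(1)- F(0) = sin(3)/3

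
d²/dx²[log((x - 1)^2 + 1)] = (-2*x^2 + 4*x)/(x^4 - 4*x^3 + 8*x^2 - 8*x + 4)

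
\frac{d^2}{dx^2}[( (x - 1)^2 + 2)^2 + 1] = 12*x^2 - 24*x + 20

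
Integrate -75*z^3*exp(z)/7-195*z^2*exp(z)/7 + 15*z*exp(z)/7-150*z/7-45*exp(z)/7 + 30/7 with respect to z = -15*(z*exp(z) + 1)*(5*z^2 - 2*z + 3)/7 + C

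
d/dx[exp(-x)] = -exp(-x)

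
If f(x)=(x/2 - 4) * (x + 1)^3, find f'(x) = 2*x^3 - 15*x^2/2 - 21*x - 23/2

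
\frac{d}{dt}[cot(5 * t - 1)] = -5/sin(5*t - 1)^2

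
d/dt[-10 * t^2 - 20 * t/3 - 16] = -20*t - 20/3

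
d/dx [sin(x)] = cos(x)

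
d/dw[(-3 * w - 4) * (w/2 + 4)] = -3*w - 14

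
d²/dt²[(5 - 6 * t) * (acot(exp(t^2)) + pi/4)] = (-24*t^3*exp(3*t^2) + 24*t^3*exp(t^2) + 20*t^2*exp(3*t^2) - 20*t^2*exp(t^2) + 36*t*exp(3*t^2) + 36*t*exp(t^2) - 10*exp(3*t^2) - 10*exp(t^2))/(exp(4*t^2) + 2*exp(2*t^2) + 1)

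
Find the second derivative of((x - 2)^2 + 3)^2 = 12*x^2 - 48*x + 60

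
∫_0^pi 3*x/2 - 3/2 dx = -3*pi/2 + 3*pi^2/4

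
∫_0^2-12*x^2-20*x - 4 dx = -80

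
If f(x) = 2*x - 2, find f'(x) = 2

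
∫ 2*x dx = x^2 + C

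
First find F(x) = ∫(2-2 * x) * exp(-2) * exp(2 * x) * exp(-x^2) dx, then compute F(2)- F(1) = -exp(-1) + exp(-2)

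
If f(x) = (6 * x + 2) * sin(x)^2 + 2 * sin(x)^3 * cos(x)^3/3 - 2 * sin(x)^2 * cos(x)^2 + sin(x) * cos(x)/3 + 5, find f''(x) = 12*x*cos(2*x) + 5*(1 - cos(2*x))^2*sin(2*x)/2 - 8*(1 - cos(2*x))^2 + (cos(2*x) + 1)^2*sin(2*x)/2 + 22*sin(2*x)/3 + 2*sin(4*x) - 12*cos(2*x) + 12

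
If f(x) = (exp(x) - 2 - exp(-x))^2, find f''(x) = (4*exp(4*x) - 4*exp(3*x) + 4*exp(x) + 4)*exp(-2*x)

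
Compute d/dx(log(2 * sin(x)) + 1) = 1/tan(x)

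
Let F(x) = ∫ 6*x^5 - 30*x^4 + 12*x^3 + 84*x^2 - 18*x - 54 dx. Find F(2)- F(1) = 37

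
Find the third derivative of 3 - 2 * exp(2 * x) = -16*exp(2*x)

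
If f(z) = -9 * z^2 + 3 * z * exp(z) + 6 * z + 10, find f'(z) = 3*z*exp(z) - 18*z + 3*exp(z) + 6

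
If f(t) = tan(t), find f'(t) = cos(t)^(-2)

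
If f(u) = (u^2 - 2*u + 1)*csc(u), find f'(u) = (-u^2*cos(u)/sin(u) + 2*u + 2*u*cos(u)/sin(u) - 2 - cos(u)/sin(u))/sin(u)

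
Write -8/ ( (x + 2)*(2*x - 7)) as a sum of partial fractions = -16/(11*(2*x - 7)) + 8/(11*(x + 2))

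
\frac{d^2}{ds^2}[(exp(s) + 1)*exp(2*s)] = 9*exp(3*s) + 4*exp(2*s)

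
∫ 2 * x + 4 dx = x^2 + 4*x + C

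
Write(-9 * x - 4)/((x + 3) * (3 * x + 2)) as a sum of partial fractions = 6/(7*(3*x + 2)) - 23/(7*(x + 3))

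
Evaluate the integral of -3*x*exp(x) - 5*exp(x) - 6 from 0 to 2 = -8*exp(2) - 10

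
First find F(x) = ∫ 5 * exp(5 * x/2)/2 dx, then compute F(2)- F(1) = -exp(5/2) + exp(5)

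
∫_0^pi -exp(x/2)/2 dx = 1 - exp(pi/2)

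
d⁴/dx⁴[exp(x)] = exp(x)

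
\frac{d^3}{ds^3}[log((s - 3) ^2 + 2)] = (4*s^3 - 36*s^2 + 84*s - 36)/(s^6 - 18*s^5 + 141*s^4 - 612*s^3 + 1551*s^2 - 2178*s + 1331)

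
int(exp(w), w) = exp(w) + C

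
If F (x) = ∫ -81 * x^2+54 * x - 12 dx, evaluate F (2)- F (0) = -132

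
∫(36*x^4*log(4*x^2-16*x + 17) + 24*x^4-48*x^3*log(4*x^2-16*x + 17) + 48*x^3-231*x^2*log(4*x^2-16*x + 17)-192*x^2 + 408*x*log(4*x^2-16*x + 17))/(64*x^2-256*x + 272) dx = 3*x^2*(x + 4)*log(4*(x - 2)^2 + 1)/16 + C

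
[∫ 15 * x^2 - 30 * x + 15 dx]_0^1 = 5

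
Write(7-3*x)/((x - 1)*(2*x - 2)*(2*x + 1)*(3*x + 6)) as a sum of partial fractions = 34/(81*(2*x + 1)) - 13/(162*(x + 2)) - 7/(54*(x - 1)) + 2/(27*(x - 1)^2)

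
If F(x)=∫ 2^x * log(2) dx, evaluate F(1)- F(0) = 1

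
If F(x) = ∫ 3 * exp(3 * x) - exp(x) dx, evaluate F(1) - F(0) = (E - exp(-1))*exp(2)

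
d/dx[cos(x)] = -sin(x)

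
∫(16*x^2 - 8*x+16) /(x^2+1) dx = 16*x - 4*log(x^2 + 1) + C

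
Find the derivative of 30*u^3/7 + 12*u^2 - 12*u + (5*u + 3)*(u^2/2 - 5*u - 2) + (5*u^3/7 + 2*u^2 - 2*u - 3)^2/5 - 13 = 30*u^5/49 + 20*u^4/7 + 32*u^3/35 + 909*u^2/70 - 131*u/5 - 173/5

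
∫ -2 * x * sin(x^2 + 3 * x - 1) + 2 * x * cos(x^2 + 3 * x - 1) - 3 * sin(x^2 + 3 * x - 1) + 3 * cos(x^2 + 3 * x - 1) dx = sin(x^2 + 3*x - 1) + cos(x^2 + 3*x - 1) + C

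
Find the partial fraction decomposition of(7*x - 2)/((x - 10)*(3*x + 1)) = 13/(31*(3*x + 1)) + 68/(31*(x - 10))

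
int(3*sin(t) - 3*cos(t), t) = -3*sqrt(2)*sin(t + pi/4) + C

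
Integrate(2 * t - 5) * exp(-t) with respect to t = (3 - 2*t)*exp(-t) + C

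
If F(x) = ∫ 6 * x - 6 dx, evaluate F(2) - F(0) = 0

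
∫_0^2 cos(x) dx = sin(2)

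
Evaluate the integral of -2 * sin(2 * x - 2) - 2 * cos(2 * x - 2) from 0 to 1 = -sin(2) - cos(2) + 1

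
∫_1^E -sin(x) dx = cos(E) - cos(1)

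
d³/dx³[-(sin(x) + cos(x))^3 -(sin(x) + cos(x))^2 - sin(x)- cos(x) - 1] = 27*sqrt(2)*sin(3*x + pi/4)/2 + 8*cos(2*x) + 5*sqrt(2)*cos(x + pi/4)/2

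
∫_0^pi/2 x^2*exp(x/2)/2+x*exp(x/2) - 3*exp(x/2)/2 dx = -1 + (-1 + pi/2)^2*exp(pi/4)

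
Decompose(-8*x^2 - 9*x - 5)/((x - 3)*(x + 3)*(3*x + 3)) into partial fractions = -25/(18*(x + 3)) + 1/(6*(x + 1)) - 13/(9*(x - 3))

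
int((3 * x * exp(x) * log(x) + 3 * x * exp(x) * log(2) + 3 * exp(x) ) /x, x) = 3*exp(x)*log(2*x) + C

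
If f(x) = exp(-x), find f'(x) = -exp(-x)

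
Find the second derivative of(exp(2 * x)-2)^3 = 36*exp(6*x) - 96*exp(4*x) + 48*exp(2*x)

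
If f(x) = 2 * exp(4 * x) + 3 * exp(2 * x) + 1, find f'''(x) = 128*exp(4*x) + 24*exp(2*x)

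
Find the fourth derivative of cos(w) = cos(w)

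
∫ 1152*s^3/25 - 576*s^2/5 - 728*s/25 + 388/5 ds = 288*s^4/25 - 192*s^3/5 - 364*s^2/25 + 388*s/5 + C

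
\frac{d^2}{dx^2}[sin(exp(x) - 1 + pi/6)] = -exp(2*x)*sin(exp(x) - 1 + pi/6) + exp(x)*cos(exp(x) - 1 + pi/6)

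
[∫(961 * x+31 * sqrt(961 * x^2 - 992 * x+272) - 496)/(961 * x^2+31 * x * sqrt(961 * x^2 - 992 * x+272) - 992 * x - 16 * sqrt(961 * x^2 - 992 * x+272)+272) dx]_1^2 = -log(15/4 + sqrt(241)/4) + log(23/2 + sqrt(533)/2)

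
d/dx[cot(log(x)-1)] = -1/(x*sin(log(x) - 1)^2)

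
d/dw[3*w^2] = 6*w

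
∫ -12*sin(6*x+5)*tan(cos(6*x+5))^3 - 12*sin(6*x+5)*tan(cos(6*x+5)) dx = tan(cos(6*x + 5))^2 + C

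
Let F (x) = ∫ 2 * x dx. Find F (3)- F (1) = 8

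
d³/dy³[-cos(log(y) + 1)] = (sin(log(y) + 1) - 3*cos(log(y) + 1))/y^3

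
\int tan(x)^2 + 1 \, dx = tan(x) + C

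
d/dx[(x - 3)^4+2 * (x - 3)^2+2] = 4*x^3 - 36*x^2 + 112*x - 120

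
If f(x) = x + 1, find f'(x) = 1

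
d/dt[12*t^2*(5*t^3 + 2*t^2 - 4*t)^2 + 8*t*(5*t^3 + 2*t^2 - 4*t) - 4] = 2400*t^7 + 1680*t^6 - 2592*t^5 - 960*t^4 + 928*t^3 + 48*t^2 - 64*t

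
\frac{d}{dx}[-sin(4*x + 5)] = -4*cos(4*x + 5)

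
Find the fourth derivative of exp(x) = exp(x)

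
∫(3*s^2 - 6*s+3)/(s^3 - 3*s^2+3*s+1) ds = log((s - 1)^3 + 2) + C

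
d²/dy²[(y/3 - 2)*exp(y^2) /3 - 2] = 4*y^3*exp(y^2)/9 - 8*y^2*exp(y^2)/3 + 2*y*exp(y^2)/3 - 4*exp(y^2)/3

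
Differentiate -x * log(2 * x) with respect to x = -log(x) - 1 - log(2)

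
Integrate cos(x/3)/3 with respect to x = sin(x/3) + C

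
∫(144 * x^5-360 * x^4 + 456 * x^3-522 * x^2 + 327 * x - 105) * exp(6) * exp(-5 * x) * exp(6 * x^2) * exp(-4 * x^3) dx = 3*(-4*x^3 + 6*x^2 - 5*x + exp(4*x^3 - 6*x^2 + 5*x - 6) + 6)*exp(-4*x^3 + 6*x^2 - 5*x + 6) + C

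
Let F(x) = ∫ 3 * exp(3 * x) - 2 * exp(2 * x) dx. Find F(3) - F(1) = -(-1 + E)*exp(2) + (-1 + exp(3))*exp(6)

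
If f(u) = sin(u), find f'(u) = cos(u)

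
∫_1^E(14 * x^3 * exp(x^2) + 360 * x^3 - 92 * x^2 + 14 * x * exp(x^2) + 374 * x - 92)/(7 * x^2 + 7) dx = -108/7 - log(2) + log(1 + exp(2)) + 3*E + 5*(-2 + 6*E)^2/7 + exp(exp(2))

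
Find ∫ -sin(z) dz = cos(z) + C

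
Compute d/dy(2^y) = 2^y*log(2)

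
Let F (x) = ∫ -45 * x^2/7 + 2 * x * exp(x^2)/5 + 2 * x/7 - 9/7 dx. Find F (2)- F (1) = -111/7 - E/5 + exp(4)/5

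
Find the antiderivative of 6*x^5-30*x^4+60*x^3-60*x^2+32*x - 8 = x^6 - 6*x^5 + 15*x^4 - 20*x^3 + 16*x^2 - 8*x + C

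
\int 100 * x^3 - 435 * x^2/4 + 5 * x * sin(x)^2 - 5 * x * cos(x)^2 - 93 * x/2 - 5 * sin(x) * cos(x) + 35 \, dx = x*(100*x^3 - 145*x^2 - 93*x - 10*sin(2*x) + 140)/4 + C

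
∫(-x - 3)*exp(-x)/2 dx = (x + 4)*exp(-x)/2 + C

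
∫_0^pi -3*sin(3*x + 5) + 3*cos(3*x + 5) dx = -2*cos(5) - 2*sin(5)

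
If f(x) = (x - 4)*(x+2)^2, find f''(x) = 6*x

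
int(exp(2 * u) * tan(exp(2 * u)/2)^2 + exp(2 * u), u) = tan(exp(2*u)/2) + C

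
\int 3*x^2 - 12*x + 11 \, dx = x^3 - 6*x^2 + 11*x + C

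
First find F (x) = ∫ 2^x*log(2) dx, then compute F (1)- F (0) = 1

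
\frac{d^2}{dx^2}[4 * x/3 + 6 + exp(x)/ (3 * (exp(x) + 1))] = (-exp(2*x) + exp(x))/(3*exp(3*x) + 9*exp(2*x) + 9*exp(x) + 3)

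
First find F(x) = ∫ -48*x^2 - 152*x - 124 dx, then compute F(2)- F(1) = -464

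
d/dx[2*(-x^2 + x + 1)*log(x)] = (-4*x^2*log(x) - 2*x^2 + 2*x*log(x) + 2*x + 2)/x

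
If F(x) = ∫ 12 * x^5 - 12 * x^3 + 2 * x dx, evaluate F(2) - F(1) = 84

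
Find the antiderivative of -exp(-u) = exp(-u) + C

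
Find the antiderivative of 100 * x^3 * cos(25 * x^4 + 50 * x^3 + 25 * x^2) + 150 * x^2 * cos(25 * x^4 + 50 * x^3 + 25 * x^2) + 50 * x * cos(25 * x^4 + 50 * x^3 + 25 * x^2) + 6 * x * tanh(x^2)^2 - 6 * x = sin(25*x^2*(x + 1)^2) - 3*tanh(x^2) + C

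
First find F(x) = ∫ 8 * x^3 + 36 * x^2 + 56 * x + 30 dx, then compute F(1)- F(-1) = 84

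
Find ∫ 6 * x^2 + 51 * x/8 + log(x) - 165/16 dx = x*(32*x^2 + 51*x + 16*log(x) - 181)/16 + C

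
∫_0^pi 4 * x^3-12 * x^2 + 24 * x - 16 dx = -16 + (3 + (-1 + pi)^2)^2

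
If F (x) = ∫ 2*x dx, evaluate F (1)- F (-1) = 0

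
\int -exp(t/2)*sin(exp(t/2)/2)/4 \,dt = cos(exp(t/2)/2) + C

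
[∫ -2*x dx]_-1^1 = 0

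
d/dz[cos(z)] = -sin(z)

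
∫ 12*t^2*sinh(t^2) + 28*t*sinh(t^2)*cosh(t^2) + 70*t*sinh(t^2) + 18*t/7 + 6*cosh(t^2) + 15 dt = 3*t + (3*t + 7*cosh(t^2) + 14)^2/7 + 7*cosh(t^2) + C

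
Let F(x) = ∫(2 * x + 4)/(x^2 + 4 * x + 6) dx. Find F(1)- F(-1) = -log(3) + log(11)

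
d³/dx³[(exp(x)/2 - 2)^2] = 2*exp(2*x) - 2*exp(x)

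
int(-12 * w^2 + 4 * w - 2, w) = -4*w^3 + 2*w^2 - 2*w + C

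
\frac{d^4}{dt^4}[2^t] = 2^t*log(2)^4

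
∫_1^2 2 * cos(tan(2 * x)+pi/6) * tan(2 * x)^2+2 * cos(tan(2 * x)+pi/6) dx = sin(pi/6 + tan(4)) - sin(tan(2) + pi/6)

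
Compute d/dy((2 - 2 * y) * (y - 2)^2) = -6*y^2 + 20*y - 16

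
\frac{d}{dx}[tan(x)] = cos(x)^(-2)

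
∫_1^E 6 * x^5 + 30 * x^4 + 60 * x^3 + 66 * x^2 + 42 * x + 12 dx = -81 + (1 + (1 + E)^3)^2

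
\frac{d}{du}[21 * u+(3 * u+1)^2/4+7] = 9*u/2 + 45/2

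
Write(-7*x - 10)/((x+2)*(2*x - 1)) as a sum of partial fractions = -27/(5*(2*x - 1)) - 4/(5*(x + 2))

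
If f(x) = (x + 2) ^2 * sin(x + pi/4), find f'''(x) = -x^2*cos(x + pi/4) - 6*x*sin(x + pi/4) - 4*x*cos(x + pi/4) - 12*sin(x + pi/4) + 2*cos(x + pi/4)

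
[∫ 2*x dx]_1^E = -1 + exp(2)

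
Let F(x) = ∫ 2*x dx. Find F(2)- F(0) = 4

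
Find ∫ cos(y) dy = sin(y) + C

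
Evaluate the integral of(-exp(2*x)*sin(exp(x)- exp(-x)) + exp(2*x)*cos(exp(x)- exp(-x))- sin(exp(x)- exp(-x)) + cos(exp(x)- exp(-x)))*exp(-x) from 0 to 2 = -1 + cos(-exp(2) + exp(-2)) - sin(-exp(2) + exp(-2))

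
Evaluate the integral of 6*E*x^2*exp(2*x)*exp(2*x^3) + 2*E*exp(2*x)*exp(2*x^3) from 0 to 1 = -E + exp(5)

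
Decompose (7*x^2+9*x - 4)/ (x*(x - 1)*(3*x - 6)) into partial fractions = -4/(x - 1) + 7/(x - 2) - 2/(3*x)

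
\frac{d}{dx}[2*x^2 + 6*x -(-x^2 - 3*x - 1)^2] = -4*x^3 - 18*x^2 - 18*x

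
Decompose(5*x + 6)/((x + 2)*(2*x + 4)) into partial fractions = 5/(2*(x + 2)) - 2/(x + 2)^2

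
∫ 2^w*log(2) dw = 2^w + C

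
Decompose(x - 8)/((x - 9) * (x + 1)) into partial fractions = 9/(10*(x + 1)) + 1/(10*(x - 9))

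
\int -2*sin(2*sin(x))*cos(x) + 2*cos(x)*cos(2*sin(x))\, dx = sqrt(2)*sin(2*sin(x) + pi/4) + C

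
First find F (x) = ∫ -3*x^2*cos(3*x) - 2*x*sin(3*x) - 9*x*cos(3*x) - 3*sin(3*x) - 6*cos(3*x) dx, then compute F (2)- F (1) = 6*sin(3) - 12*sin(6)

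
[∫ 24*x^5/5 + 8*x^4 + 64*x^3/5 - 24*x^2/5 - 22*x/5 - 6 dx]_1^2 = 621/5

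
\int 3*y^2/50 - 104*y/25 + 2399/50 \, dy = y^3/50 - 52*y^2/25 + 2399*y/50 + C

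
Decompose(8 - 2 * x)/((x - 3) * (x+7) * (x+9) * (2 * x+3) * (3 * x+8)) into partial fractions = 1080/(29393*(3*x + 8)) - 16/(945*(2*x + 3)) + 13/(3420*(x + 9)) - 1/(130*(x + 7)) + 1/(9180*(x - 3))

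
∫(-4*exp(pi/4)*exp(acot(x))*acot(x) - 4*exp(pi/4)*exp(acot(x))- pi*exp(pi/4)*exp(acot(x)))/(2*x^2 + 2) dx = (4*acot(x) + pi)*exp(acot(x) + pi/4)/2 + C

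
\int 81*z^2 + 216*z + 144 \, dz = 27*z^3 + 108*z^2 + 144*z + C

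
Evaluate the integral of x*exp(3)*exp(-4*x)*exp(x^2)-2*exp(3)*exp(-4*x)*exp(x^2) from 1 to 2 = -1/2 + exp(-1)/2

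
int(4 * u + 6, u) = 2*u^2 + 6*u + C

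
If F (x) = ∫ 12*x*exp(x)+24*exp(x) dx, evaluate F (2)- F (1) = -24*E + 36*exp(2)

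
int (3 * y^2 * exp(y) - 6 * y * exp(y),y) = 3*(y - 2)^2*exp(y) + C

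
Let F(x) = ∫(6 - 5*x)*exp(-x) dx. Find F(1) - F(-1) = 4*exp(-1) + 6*E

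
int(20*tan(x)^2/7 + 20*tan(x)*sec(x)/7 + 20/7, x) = 20*tan(x)/7 + 20*sec(x)/7 + C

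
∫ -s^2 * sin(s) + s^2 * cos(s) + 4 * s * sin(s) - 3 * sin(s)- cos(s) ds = sqrt(2)*(s - 1)^2*sin(s + pi/4) + C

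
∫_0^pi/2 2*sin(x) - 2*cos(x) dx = 0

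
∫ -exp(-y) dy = exp(-y) + C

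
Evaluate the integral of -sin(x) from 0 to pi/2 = -1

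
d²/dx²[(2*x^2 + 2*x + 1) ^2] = 48*x^2 + 48*x + 16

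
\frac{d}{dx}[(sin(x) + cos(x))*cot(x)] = -sqrt(2)*sin(x + pi/4) - cos(x)/sin(x)^2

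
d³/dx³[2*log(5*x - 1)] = 500/(125*x^3 - 75*x^2 + 15*x - 1)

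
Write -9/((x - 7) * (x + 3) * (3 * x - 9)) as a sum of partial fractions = -1/(20*(x + 3)) + 1/(8*(x - 3)) - 3/(40*(x - 7))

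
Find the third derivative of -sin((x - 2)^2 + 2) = 8*x^3*cos(x^2 - 4*x + 6) - 48*x^2*cos(x^2 - 4*x + 6) + 12*x*sin(x^2 - 4*x + 6) + 96*x*cos(x^2 - 4*x + 6) - 24*sin(x^2 - 4*x + 6) - 64*cos(x^2 - 4*x + 6)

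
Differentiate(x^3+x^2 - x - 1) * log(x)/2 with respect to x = (3*x^3*log(x) + x^3 + 2*x^2*log(x) + x^2 - x*log(x) - x - 1)/(2*x)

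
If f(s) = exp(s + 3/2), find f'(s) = exp(s + 3/2)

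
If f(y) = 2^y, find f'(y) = 2^y*log(2)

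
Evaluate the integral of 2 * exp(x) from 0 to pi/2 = -2 + 2*exp(pi/2)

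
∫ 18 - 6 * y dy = -3*y^2 + 18*y + C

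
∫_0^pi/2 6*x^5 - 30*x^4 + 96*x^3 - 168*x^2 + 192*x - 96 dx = -64 + ((-1 + pi/2)^2 + 3)^3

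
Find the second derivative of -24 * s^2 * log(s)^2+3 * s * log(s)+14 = (-48*s*log(s)^2 - 144*s*log(s) - 48*s + 3)/s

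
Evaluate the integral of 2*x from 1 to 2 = 3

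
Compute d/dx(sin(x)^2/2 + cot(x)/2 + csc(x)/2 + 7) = sin(2*x)/2 - cot(x)^2/2 - cot(x)*csc(x)/2 - 1/2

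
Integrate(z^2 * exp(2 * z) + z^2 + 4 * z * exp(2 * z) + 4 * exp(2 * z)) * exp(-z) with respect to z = 2*((z + 1)^2 + 1)*sinh(z) + C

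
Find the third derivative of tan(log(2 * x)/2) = (3*tan(log(x)/2 + log(2)/2)^4 - 6*tan(log(x)/2 + log(2)/2)^3 + 8*tan(log(x)/2 + log(2)/2)^2 - 6*tan(log(x)/2 + log(2)/2) + 5)/(4*x^3)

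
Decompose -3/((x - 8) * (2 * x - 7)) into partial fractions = 2/(3*(2*x - 7)) - 1/(3*(x - 8))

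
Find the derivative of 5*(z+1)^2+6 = 10*z + 10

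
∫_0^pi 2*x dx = pi^2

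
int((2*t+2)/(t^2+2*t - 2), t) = log(-3*t^2 - 6*t + 6) + C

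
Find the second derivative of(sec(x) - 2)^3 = 3*(-4 + 8/cos(x) + 5/cos(x)^2 - 12/cos(x)^3 + 4/cos(x)^4)/cos(x)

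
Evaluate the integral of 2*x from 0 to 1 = 1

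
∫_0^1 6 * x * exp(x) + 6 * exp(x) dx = 6*E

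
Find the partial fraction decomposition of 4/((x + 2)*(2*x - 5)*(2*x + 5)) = 4/(5*(2*x + 5)) + 4/(45*(2*x - 5)) - 4/(9*(x + 2))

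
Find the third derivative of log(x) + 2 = 2/x^3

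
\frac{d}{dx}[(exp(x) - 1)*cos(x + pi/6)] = sqrt(2)*exp(x)*cos(x + 5*pi/12) + sin(x + pi/6)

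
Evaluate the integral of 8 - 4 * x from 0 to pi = 8 - 2*(-2 + pi)^2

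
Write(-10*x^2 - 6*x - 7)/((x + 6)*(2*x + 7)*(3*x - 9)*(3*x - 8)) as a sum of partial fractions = 847/(962*(3*x - 8)) - 868/(7215*(2*x + 7)) + 331/(3510*(x + 6)) - 115/(351*(x - 3))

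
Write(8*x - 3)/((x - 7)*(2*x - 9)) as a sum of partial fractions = -66/(5*(2*x - 9)) + 53/(5*(x - 7))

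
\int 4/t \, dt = 4*log(t) + C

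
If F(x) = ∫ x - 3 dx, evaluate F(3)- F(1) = -2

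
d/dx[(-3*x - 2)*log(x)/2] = (-3*x*log(x) - 3*x - 2)/(2*x)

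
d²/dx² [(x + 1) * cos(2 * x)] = -4*x*cos(2*x) - 4*sin(2*x) - 4*cos(2*x)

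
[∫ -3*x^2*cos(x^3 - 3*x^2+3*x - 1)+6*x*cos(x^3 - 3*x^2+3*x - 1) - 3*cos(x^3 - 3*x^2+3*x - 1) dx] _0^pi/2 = -sin(1) - sin((-1 + pi/2)^3)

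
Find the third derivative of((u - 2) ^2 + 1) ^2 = 24*u - 48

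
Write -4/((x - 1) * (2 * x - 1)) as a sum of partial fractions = 8/(2*x - 1) - 4/(x - 1)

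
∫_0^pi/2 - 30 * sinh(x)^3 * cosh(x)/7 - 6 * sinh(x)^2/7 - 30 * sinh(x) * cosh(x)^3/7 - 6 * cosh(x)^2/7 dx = -3*(4 + 5*sinh(pi))*sinh(pi)/28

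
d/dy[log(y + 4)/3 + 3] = 1/(3*y + 12)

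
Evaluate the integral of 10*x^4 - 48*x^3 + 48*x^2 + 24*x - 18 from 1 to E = (-3 + E)^2*(-2*E + 2*exp(3))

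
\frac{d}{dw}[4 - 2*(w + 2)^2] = -4*w - 8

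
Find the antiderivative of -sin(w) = cos(w) + C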